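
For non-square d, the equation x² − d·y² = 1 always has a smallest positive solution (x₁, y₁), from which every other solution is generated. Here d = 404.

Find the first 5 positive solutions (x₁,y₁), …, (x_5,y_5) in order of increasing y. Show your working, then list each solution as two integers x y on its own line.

√404 → a₀=20, period (10,40); ℓ=2 even so k=1
k=0  a_k=20  p_k/q_k = 20/1
k=1  a_k=10  p_k/q_k = 201/10
→ (201, 10).  Check: 201²=40401, 404·10²=40400, difference 1.
n=2: (201,10)∘(201,10) = (201·201+404·10·10, 201·10+10·201) = (80801,4020)
n=3: (80801,4020)∘(201,10) = (201·80801+404·10·4020, 201·4020+10·80801) = (32481801,1616030)
n=4: (32481801,1616030)∘(201,10) = (201·32481801+404·10·1616030, 201·1616030+10·32481801) = (13057603201,649640040)
n=5: (13057603201,649640040)∘(201,10) = (201·13057603201+404·10·649640040, 201·649640040+10·13057603201) = (5249124005001,261153680050)

201 10
80801 4020
32481801 1616030
13057603201 649640040
5249124005001 261153680050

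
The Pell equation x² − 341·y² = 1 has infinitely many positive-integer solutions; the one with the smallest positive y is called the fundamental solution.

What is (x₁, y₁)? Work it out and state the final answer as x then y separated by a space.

10626551 575460

√341 → a₀=18, period (2,6,1,8,2,…,6,2,36); ℓ=14 even so k=13
k=0  a_k=18  p_k/q_k = 18/1
…
k=8  a_k=1  p_k/q_k = 28124/1523
…
k=12  a_k=6  p_k/q_k = 4953942/268271
k=13  a_k=2  p_k/q_k = 10626551/575460
(x₁, y₁) = (10626551, 575460);  10626551² − 341·575460² = 1 ✓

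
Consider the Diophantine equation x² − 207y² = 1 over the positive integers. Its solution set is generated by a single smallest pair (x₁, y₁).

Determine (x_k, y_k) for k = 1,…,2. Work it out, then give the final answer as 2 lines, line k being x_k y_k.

1151 80
2649601 184160

√207 → a₀=14, period (2,1,1,2,1,1,2,28); ℓ=8 even so k=7
i=0: a=14 ⇒ p=14, q=1
i=1: a=2 ⇒ p=29, q=2
…
i=5: a=1 ⇒ p=259, q=18
i=6: a=1 ⇒ p=446, q=31
i=7: a=2 ⇒ p=1151, q=80
→ (1151, 80).  Check: 1151²=1324801, 207·80²=1324800, difference 1.
k=2:  x_2 = 1151·1151+207·80·80 = 2649601,  y_2 = 1151·80+80·1151 = 184160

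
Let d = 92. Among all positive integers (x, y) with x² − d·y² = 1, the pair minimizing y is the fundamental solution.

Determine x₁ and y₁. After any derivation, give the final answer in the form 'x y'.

1151 120

√92 → a₀=9, period (1,1,2,4,2,1,1,18); ℓ=8 even so k=7
i=0: a=9 ⇒ p=9, q=1
…
i=2: a=1 ⇒ p=19, q=2
i=3: a=2 ⇒ p=48, q=5
i=4: a=4 ⇒ p=211, q=22
i=5: a=2 ⇒ p=470, q=49
i=6: a=1 ⇒ p=681, q=71
i=7: a=1 ⇒ p=1151, q=120
fundamental: x₁=1151, y₁=120  (since 1324801 − 92·14400 = 1)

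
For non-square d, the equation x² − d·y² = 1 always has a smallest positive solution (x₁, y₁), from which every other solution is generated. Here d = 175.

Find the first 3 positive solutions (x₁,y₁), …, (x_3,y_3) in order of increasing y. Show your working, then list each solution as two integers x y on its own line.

√175 = [13; 4,2,1,2,4,26, …], period ℓ=6 (even) → k=5
a_0=13:  p_0=13·1+0=13,  q_0=13·0+1=1
a_1=4:  p_1=4·13+1=53,  q_1=4·1+0=4
a_2=2:  p_2=2·53+13=119,  q_2=2·4+1=9
a_3=1:  p_3=1·119+53=172,  q_3=1·9+4=13
a_4=2:  p_4=2·172+119=463,  q_4=2·13+9=35
a_5=4:  p_5=4·463+172=2024,  q_5=4·35+13=153
fundamental: x₁=2024, y₁=153  (since 4096576 − 175·23409 = 1)
(x_2, y_2) = (2024·2024 + 175·153·153, 2024·153 + 153·2024) = (8193151, 619344)
(x_3, y_3) = (2024·8193151 + 175·153·619344, 2024·619344 + 153·8193151) = (33165873224, 2507104359)

2024 153
8193151 619344
33165873224 2507104359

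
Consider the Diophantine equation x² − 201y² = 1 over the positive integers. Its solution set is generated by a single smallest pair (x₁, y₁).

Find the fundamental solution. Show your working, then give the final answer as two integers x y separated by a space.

515095 36332

d=201: √d = [14; 5,1,1,1,2,…,1,5,28] (ℓ=14, even), read p_13/q_13
i=0: a=14 ⇒ p=14, q=1
…
i=2: a=1 ⇒ p=85, q=6
…
i=4: a=1 ⇒ p=241, q=17
i=5: a=2 ⇒ p=638, q=45
i=6: a=1 ⇒ p=879, q=62
i=7: a=8 ⇒ p=7670, q=541
i=8: a=1 ⇒ p=8549, q=603
i=9: a=2 ⇒ p=24768, q=1747
i=10: a=1 ⇒ p=33317, q=2350
i=11: a=1 ⇒ p=58085, q=4097
i=12: a=1 ⇒ p=91402, q=6447
i=13: a=5 ⇒ p=515095, q=36332
(x₁, y₁) = (515095, 36332);  515095² − 201·36332² = 1 ✓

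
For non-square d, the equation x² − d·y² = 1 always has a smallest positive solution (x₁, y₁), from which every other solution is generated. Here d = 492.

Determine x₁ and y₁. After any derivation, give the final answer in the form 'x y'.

29767 1342

√492 → a₀=22, period (5,1,1,10,1,1,5,44); ℓ=8 even so k=7
k=0  a_k=22  p_k/q_k = 22/1
k=1  a_k=5  p_k/q_k = 111/5
…
k=3  a_k=1  p_k/q_k = 244/11
…
k=6  a_k=1  p_k/q_k = 5390/243
k=7  a_k=5  p_k/q_k = 29767/1342
→ (29767, 1342).  Check: 29767²=886074289, 492·1342²=886074288, difference 1.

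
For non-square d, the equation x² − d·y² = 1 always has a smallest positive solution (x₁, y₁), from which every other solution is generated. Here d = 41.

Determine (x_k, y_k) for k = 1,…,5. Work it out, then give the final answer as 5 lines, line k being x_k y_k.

d=41: √d = [6; 2,2,12] (ℓ=3, odd), read p_5/q_5
a_0=6:  p_0=6·1+0=6,  q_0=6·0+1=1
a_1=2:  p_1=2·6+1=13,  q_1=2·1+0=2
…
a_3=12:  p_3=12·32+13=397,  q_3=12·5+2=62
a_4=2:  p_4=2·397+32=826,  q_4=2·62+5=129
a_5=2:  p_5=2·826+397=2049,  q_5=2·129+62=320
(x₁, y₁) = (2049, 320);  2049² − 41·320² = 1 ✓
(x_2, y_2) = (2049·2049 + 41·320·320, 2049·320 + 320·2049) = (8396801, 1311360)
(x_3, y_3) = (2049·8396801 + 41·320·1311360, 2049·1311360 + 320·8396801) = (34410088449, 5373952960)
(x_4, y_4) = (2049·34410088449 + 41·320·5373952960, 2049·5373952960 + 320·34410088449) = (141012534067201, 22022457918720)
(x_5, y_5) = (2049·141012534067201 + 41·320·22022457918720, 2049·22022457918720 + 320·141012534067201) = (577869330197301249, 90248027176961600)

2049 320
8396801 1311360
34410088449 5373952960
141012534067201 22022457918720
577869330197301249 90248027176961600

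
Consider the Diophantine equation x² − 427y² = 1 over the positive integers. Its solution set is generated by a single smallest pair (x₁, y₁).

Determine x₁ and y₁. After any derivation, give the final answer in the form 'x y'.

d=427: √d = [20; 1,1,1,40] (ℓ=4, even), read p_3/q_3
step 0: (20, 1)  from 20·(1,0) + (0,1)
step 1: (21, 1)  from 1·(20,1) + (1,0)
step 2: (41, 2)  from 1·(21,1) + (20,1)
step 3: (62, 3)  from 1·(41,2) + (21,1)
→ (62, 3).  Check: 62²=3844, 427·3²=3843, difference 1.

62 3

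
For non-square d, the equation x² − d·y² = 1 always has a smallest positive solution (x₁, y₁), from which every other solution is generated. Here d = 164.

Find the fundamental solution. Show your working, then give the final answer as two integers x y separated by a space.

2049 160

√164 = [12; 1,4,6,4,1,24, …], period ℓ=6 (even) → k=5
step 0: (12, 1)  from 12·(1,0) + (0,1)
…
step 2: (64, 5)  from 4·(13,1) + (12,1)
step 3: (397, 31)  from 6·(64,5) + (13,1)
step 4: (1652, 129)  from 4·(397,31) + (64,5)
step 5: (2049, 160)  from 1·(1652,129) + (397,31)
fundamental: x₁=2049, y₁=160  (since 4198401 − 164·25600 = 1)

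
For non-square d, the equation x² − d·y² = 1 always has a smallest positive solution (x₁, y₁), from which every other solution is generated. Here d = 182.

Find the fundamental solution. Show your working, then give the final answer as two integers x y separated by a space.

27 2

√182 = [13; 2,26, …], period ℓ=2 (even) → k=1
k=0  a_k=13  p_k/q_k = 13/1
k=1  a_k=2  p_k/q_k = 27/2
(x₁, y₁) = (27, 2);  27² − 182·2² = 1 ✓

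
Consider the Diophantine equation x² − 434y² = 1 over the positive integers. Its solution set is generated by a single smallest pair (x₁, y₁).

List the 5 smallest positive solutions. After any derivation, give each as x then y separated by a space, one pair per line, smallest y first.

125 6
31249 1500
7812125 374994
1953000001 93747000
488242188125 23436375006

√434 = [20; 1,4,1,40, …], period ℓ=4 (even) → k=3
step 0: (20, 1)  from 20·(1,0) + (0,1)
…
step 2: (104, 5)  from 4·(21,1) + (20,1)
step 3: (125, 6)  from 1·(104,5) + (21,1)
fundamental: x₁=125, y₁=6  (since 15625 − 434·36 = 1)
(125+6√434)^2 = 31249 + 1500√434
(125+6√434)^3 = 7812125 + 374994√434
(125+6√434)^4 = 1953000001 + 93747000√434
(125+6√434)^5 = 488242188125 + 23436375006√434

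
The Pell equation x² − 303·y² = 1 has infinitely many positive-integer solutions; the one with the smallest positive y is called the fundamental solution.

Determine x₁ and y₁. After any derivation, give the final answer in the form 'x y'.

d=303: √d = [17; 2,2,5,2,2,34] (ℓ=6, even), read p_5/q_5
step 0: (17, 1)  from 17·(1,0) + (0,1)
step 1: (35, 2)  from 2·(17,1) + (1,0)
…
step 3: (470, 27)  from 5·(87,5) + (35,2)
step 4: (1027, 59)  from 2·(470,27) + (87,5)
step 5: (2524, 145)  from 2·(1027,59) + (470,27)
(x₁, y₁) = (2524, 145);  2524² − 303·145² = 1 ✓

2524 145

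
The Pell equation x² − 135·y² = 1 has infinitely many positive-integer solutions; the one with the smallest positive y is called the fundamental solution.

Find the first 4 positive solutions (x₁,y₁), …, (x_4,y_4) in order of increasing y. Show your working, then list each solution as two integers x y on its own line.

√135 = [11; 1,1,1,1,1,1,1,22, …], period ℓ=8 (even) → k=7
k=0  a_k=11  p_k/q_k = 11/1
k=1  a_k=1  p_k/q_k = 12/1
k=2  a_k=1  p_k/q_k = 23/2
k=3  a_k=1  p_k/q_k = 35/3
k=4  a_k=1  p_k/q_k = 58/5
k=5  a_k=1  p_k/q_k = 93/8
k=6  a_k=1  p_k/q_k = 151/13
k=7  a_k=1  p_k/q_k = 244/21
→ (244, 21).  Check: 244²=59536, 135·21²=59535, difference 1.
n=2: (244,21)∘(244,21) = (244·244+135·21·21, 244·21+21·244) = (119071,10248)
n=3: (119071,10248)∘(244,21) = (244·119071+135·21·10248, 244·10248+21·119071) = (58106404,5001003)
n=4: (58106404,5001003)∘(244,21) = (244·58106404+135·21·5001003, 244·5001003+21·58106404) = (28355806081,2440479216)

244 21
119071 10248
58106404 5001003
28355806081 2440479216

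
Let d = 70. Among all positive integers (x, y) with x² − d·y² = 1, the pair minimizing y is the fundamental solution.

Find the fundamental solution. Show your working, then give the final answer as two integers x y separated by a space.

[8; 2,1,2,1,2,16] for √70; ℓ=6 ⇒ convergent index 5
step 0: (8, 1)  from 8·(1,0) + (0,1)
step 1: (17, 2)  from 2·(8,1) + (1,0)
step 2: (25, 3)  from 1·(17,2) + (8,1)
step 3: (67, 8)  from 2·(25,3) + (17,2)
step 4: (92, 11)  from 1·(67,8) + (25,3)
step 5: (251, 30)  from 2·(92,11) + (67,8)
fundamental: x₁=251, y₁=30  (since 63001 − 70·900 = 1)

251 30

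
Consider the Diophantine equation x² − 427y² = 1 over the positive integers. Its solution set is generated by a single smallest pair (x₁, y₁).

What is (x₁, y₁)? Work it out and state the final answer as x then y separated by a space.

√427 → a₀=20, period (1,1,1,40); ℓ=4 even so k=3
a_0=20:  p_0=20·1+0=20,  q_0=20·0+1=1
a_1=1:  p_1=1·20+1=21,  q_1=1·1+0=1
a_2=1:  p_2=1·21+20=41,  q_2=1·1+1=2
a_3=1:  p_3=1·41+21=62,  q_3=1·2+1=3
(x₁, y₁) = (62, 3);  62² − 427·3² = 1 ✓

62 3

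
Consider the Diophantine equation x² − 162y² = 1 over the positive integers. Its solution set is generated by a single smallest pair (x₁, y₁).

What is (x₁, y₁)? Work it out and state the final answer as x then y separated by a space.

[12; 1,2,1,2,12,2,1,2,1,24] for √162; ℓ=10 ⇒ convergent index 9
k=0  a_k=12  p_k/q_k = 12/1
k=1  a_k=1  p_k/q_k = 13/1
…
k=3  a_k=1  p_k/q_k = 51/4
k=4  a_k=2  p_k/q_k = 140/11
…
k=7  a_k=1  p_k/q_k = 5333/419
k=8  a_k=2  p_k/q_k = 14268/1121
k=9  a_k=1  p_k/q_k = 19601/1540
fundamental: x₁=19601, y₁=1540  (since 384199201 − 162·2371600 = 1)

19601 1540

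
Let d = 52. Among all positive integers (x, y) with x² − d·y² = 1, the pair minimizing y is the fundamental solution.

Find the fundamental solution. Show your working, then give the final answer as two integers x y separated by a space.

[7; 4,1,2,1,4,14] for √52; ℓ=6 ⇒ convergent index 5
step 0: (7, 1)  from 7·(1,0) + (0,1)
…
step 2: (36, 5)  from 1·(29,4) + (7,1)
…
step 4: (137, 19)  from 1·(101,14) + (36,5)
step 5: (649, 90)  from 4·(137,19) + (101,14)
fundamental: x₁=649, y₁=90  (since 421201 − 52·8100 = 1)

649 90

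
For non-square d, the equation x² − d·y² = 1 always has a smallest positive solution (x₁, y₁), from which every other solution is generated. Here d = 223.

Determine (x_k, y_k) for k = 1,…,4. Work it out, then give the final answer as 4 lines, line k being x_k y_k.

224 15
100351 6720
44957024 3010545
20140646401 1348717440

√223 → a₀=14, period (1,13,1,28); ℓ=4 even so k=3
i=0: a=14 ⇒ p=14, q=1
…
i=2: a=13 ⇒ p=209, q=14
i=3: a=1 ⇒ p=224, q=15
(x₁, y₁) = (224, 15);  224² − 223·15² = 1 ✓
k=2:  x_2 = 224·224+223·15·15 = 100351,  y_2 = 224·15+15·224 = 6720
k=3:  x_3 = 224·100351+223·15·6720 = 44957024,  y_3 = 224·6720+15·100351 = 3010545
k=4:  x_4 = 224·44957024+223·15·3010545 = 20140646401,  y_4 = 224·3010545+15·44957024 = 1348717440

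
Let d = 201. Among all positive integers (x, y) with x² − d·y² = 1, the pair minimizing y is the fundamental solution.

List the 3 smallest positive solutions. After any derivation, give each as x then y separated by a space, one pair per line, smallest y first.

d=201: √d = [14; 5,1,1,1,2,…,1,5,28] (ℓ=14, even), read p_13/q_13
step 0: (14, 1)  from 14·(1,0) + (0,1)
step 1: (71, 5)  from 5·(14,1) + (1,0)
…
step 3: (156, 11)  from 1·(85,6) + (71,5)
step 4: (241, 17)  from 1·(156,11) + (85,6)
step 5: (638, 45)  from 2·(241,17) + (156,11)
…
step 7: (7670, 541)  from 8·(879,62) + (638,45)
…
step 9: (24768, 1747)  from 2·(8549,603) + (7670,541)
…
step 12: (91402, 6447)  from 1·(58085,4097) + (33317,2350)
step 13: (515095, 36332)  from 5·(91402,6447) + (58085,4097)
fundamental: x₁=515095, y₁=36332  (since 265322859025 − 201·1320014224 = 1)
k=2:  x_2 = 515095·515095+201·36332·36332 = 530645718049,  y_2 = 515095·36332+36332·515095 = 37428863080
k=3:  x_3 = 515095·530645718049+201·36332·37428863080 = 546665912276384215,  y_3 = 515095·37428863080+36332·530645718049 = 38558840456348868

515095 36332
530645718049 37428863080
546665912276384215 38558840456348868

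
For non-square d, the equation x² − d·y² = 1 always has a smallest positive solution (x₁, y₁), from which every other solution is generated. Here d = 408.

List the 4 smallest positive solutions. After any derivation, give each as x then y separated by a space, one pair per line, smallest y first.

[20; 5,40] for √408; ℓ=2 ⇒ convergent index 1
step 0: (20, 1)  from 20·(1,0) + (0,1)
step 1: (101, 5)  from 5·(20,1) + (1,0)
fundamental: x₁=101, y₁=5  (since 10201 − 408·25 = 1)
n=2: (101,5)∘(101,5) = (101·101+408·5·5, 101·5+5·101) = (20401,1010)
n=3: (20401,1010)∘(101,5) = (101·20401+408·5·1010, 101·1010+5·20401) = (4120901,204015)
n=4: (4120901,204015)∘(101,5) = (101·4120901+408·5·204015, 101·204015+5·4120901) = (832401601,41210020)

101 5
20401 1010
4120901 204015
832401601 41210020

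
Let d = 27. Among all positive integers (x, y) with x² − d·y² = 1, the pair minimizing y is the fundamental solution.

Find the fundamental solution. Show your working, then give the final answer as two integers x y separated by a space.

26 5

√27 → a₀=5, period (5,10); ℓ=2 even so k=1
i=0: a=5 ⇒ p=5, q=1
i=1: a=5 ⇒ p=26, q=5
fundamental: x₁=26, y₁=5  (since 676 − 27·25 = 1)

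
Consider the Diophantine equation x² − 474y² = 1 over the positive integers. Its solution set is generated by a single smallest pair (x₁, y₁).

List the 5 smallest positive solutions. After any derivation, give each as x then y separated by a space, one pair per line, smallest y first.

d=474: √d = [21; 1,3,2,1,1,…,3,1,42] (ℓ=14, even), read p_13/q_13
i=0: a=21 ⇒ p=21, q=1
i=1: a=1 ⇒ p=22, q=1
…
i=3: a=2 ⇒ p=196, q=9
…
i=5: a=1 ⇒ p=479, q=22
i=6: a=1 ⇒ p=762, q=35
…
i=8: a=1 ⇒ p=5813, q=267
i=9: a=1 ⇒ p=10864, q=499
i=10: a=1 ⇒ p=16677, q=766
i=11: a=2 ⇒ p=44218, q=2031
i=12: a=3 ⇒ p=149331, q=6859
i=13: a=1 ⇒ p=193549, q=8890
(x₁, y₁) = (193549, 8890);  193549² − 474·8890² = 1 ✓
k=2:  x_2 = 193549·193549+474·8890·8890 = 74922430801,  y_2 = 193549·8890+8890·193549 = 3441301220
k=3:  x_3 = 193549·74922430801+474·8890·3441301220 = 29002323118011949,  y_3 = 193549·3441301220+8890·74922430801 = 1332120819650670
k=4:  x_4 = 193549·29002323118011949+474·8890·1332120819650670 = 11226741274261267003201,  y_4 = 193549·1332120819650670+8890·29002323118011949 = 515661305041693754440
k=5:  x_5 = 193549·11226741274261267003201+474·8890·515661305041693754440 = 4345849093754985611287088749,  y_5 = 193549·515661305041693754440+8890·11226741274261267003201 = 199611459857697448136564450

193549 8890
74922430801 3441301220
29002323118011949 1332120819650670
11226741274261267003201 515661305041693754440
4345849093754985611287088749 199611459857697448136564450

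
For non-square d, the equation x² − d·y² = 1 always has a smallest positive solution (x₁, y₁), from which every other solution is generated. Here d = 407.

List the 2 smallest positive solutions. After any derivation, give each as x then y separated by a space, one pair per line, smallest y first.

2663 132
14183137 703032

[20; 5,1,2,1,5,40] for √407; ℓ=6 ⇒ convergent index 5
a_0=20:  p_0=20·1+0=20,  q_0=20·0+1=1
a_1=5:  p_1=5·20+1=101,  q_1=5·1+0=5
a_2=1:  p_2=1·101+20=121,  q_2=1·5+1=6
a_3=2:  p_3=2·121+101=343,  q_3=2·6+5=17
a_4=1:  p_4=1·343+121=464,  q_4=1·17+6=23
a_5=5:  p_5=5·464+343=2663,  q_5=5·23+17=132
(x₁, y₁) = (2663, 132);  2663² − 407·132² = 1 ✓
n=2: (2663,132)∘(2663,132) = (2663·2663+407·132·132, 2663·132+132·2663) = (14183137,703032)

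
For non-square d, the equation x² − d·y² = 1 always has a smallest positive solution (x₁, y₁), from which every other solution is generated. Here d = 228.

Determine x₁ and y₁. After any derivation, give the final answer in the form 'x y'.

[15; 10,30] for √228; ℓ=2 ⇒ convergent index 1
step 0: (15, 1)  from 15·(1,0) + (0,1)
step 1: (151, 10)  from 10·(15,1) + (1,0)
(x₁, y₁) = (151, 10);  151² − 228·10² = 1 ✓

151 10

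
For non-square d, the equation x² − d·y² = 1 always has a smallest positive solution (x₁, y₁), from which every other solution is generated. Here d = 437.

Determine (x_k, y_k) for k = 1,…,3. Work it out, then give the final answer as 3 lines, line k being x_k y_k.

d=437: √d = [20; 1,9,2,9,1,40] (ℓ=6, even), read p_5/q_5
i=0: a=20 ⇒ p=20, q=1
i=1: a=1 ⇒ p=21, q=1
i=2: a=9 ⇒ p=209, q=10
i=3: a=2 ⇒ p=439, q=21
i=4: a=9 ⇒ p=4160, q=199
i=5: a=1 ⇒ p=4599, q=220
(x₁, y₁) = (4599, 220);  4599² − 437·220² = 1 ✓
n=2: (4599,220)∘(4599,220) = (4599·4599+437·220·220, 4599·220+220·4599) = (42301601,2023560)
n=3: (42301601,2023560)∘(4599,220) = (4599·42301601+437·220·2023560, 4599·2023560+220·42301601) = (389090121399,18612704660)

4599 220
42301601 2023560
389090121399 18612704660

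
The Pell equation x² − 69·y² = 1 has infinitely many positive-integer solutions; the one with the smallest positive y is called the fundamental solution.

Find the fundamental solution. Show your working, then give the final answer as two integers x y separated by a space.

√69 → a₀=8, period (3,3,1,4,1,3,3,16); ℓ=8 even so k=7
step 0: (8, 1)  from 8·(1,0) + (0,1)
…
step 4: (515, 62)  from 4·(108,13) + (83,10)
step 5: (623, 75)  from 1·(515,62) + (108,13)
step 6: (2384, 287)  from 3·(623,75) + (515,62)
step 7: (7775, 936)  from 3·(2384,287) + (623,75)
→ (7775, 936).  Check: 7775²=60450625, 69·936²=60450624, difference 1.

7775 936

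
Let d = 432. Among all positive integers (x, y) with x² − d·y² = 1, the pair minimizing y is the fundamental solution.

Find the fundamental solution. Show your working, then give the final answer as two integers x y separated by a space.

1351 65

√432 = [20; 1,3,1,1,1,3,1,40, …], period ℓ=8 (even) → k=7
i=0: a=20 ⇒ p=20, q=1
i=1: a=1 ⇒ p=21, q=1
…
i=4: a=1 ⇒ p=187, q=9
…
i=6: a=3 ⇒ p=1060, q=51
i=7: a=1 ⇒ p=1351, q=65
→ (1351, 65).  Check: 1351²=1825201, 432·65²=1825200, difference 1.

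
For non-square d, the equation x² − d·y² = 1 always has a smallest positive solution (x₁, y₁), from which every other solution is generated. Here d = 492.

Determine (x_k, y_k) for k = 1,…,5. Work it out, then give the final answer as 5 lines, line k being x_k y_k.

29767 1342
1772148577 79894628
105503093353351 4756446782010
6281021157926249857 283170302640288712
373934313510478265633287 16858260792630501398198

d=492: √d = [22; 5,1,1,10,1,1,5,44] (ℓ=8, even), read p_7/q_7
k=0  a_k=22  p_k/q_k = 22/1
…
k=3  a_k=1  p_k/q_k = 244/11
k=4  a_k=10  p_k/q_k = 2573/116
…
k=6  a_k=1  p_k/q_k = 5390/243
k=7  a_k=5  p_k/q_k = 29767/1342
fundamental: x₁=29767, y₁=1342  (since 886074289 − 492·1800964 = 1)
(29767+1342√492)^2 = 1772148577 + 79894628√492
(29767+1342√492)^3 = 105503093353351 + 4756446782010√492
(29767+1342√492)^4 = 6281021157926249857 + 283170302640288712√492
(29767+1342√492)^5 = 373934313510478265633287 + 16858260792630501398198√492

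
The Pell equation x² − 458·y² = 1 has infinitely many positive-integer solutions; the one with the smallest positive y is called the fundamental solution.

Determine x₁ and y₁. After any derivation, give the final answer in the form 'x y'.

√458 = [21; 2,2,42, …], period ℓ=3 (odd) → k=5
i=0: a=21 ⇒ p=21, q=1
i=1: a=2 ⇒ p=43, q=2
i=2: a=2 ⇒ p=107, q=5
…
i=4: a=2 ⇒ p=9181, q=429
i=5: a=2 ⇒ p=22899, q=1070
→ (22899, 1070).  Check: 22899²=524364201, 458·1070²=524364200, difference 1.

22899 1070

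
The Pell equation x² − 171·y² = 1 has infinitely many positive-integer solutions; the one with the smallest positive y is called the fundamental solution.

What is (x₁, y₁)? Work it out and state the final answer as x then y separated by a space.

d=171: √d = [13; 13,26] (ℓ=2, even), read p_1/q_1
a_0=13:  p_0=13·1+0=13,  q_0=13·0+1=1
a_1=13:  p_1=13·13+1=170,  q_1=13·1+0=13
(x₁, y₁) = (170, 13);  170² − 171·13² = 1 ✓

170 13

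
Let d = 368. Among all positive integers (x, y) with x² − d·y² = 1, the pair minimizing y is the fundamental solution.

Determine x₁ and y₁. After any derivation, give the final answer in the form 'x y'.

1151 60

[19; 5,2,5,38] for √368; ℓ=4 ⇒ convergent index 3
step 0: (19, 1)  from 19·(1,0) + (0,1)
…
step 2: (211, 11)  from 2·(96,5) + (19,1)
step 3: (1151, 60)  from 5·(211,11) + (96,5)
→ (1151, 60).  Check: 1151²=1324801, 368·60²=1324800, difference 1.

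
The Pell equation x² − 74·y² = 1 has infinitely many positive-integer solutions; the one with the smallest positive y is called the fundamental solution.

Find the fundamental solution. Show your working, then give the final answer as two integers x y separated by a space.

d=74: √d = [8; 1,1,1,1,16] (ℓ=5, odd), read p_9/q_9
k=0  a_k=8  p_k/q_k = 8/1
k=1  a_k=1  p_k/q_k = 9/1
k=2  a_k=1  p_k/q_k = 17/2
k=3  a_k=1  p_k/q_k = 26/3
…
k=5  a_k=16  p_k/q_k = 714/83
k=6  a_k=1  p_k/q_k = 757/88
k=7  a_k=1  p_k/q_k = 1471/171
k=8  a_k=1  p_k/q_k = 2228/259
k=9  a_k=1  p_k/q_k = 3699/430
fundamental: x₁=3699, y₁=430  (since 13682601 − 74·184900 = 1)

3699 430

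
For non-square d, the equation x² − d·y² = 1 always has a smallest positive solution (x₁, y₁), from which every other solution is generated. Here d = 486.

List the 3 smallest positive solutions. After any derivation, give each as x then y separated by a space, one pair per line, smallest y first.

d=486: √d = [22; 22,44] (ℓ=2, even), read p_1/q_1
i=0: a=22 ⇒ p=22, q=1
i=1: a=22 ⇒ p=485, q=22
fundamental: x₁=485, y₁=22  (since 235225 − 486·484 = 1)
n=2: (485,22)∘(485,22) = (485·485+486·22·22, 485·22+22·485) = (470449,21340)
n=3: (470449,21340)∘(485,22) = (485·470449+486·22·21340, 485·21340+22·470449) = (456335045,20699778)

485 22
470449 21340
456335045 20699778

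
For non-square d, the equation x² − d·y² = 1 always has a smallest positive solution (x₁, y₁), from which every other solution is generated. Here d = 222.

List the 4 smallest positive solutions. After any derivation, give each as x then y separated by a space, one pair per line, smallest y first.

149 10
44401 2980
13231349 888030
3942897601 264629960

d=222: √d = [14; 1,8,1,28] (ℓ=4, even), read p_3/q_3
k=0  a_k=14  p_k/q_k = 14/1
k=1  a_k=1  p_k/q_k = 15/1
k=2  a_k=8  p_k/q_k = 134/9
k=3  a_k=1  p_k/q_k = 149/10
(x₁, y₁) = (149, 10);  149² − 222·10² = 1 ✓
(x_2, y_2) = (149·149 + 222·10·10, 149·10 + 10·149) = (44401, 2980)
(x_3, y_3) = (149·44401 + 222·10·2980, 149·2980 + 10·44401) = (13231349, 888030)
(x_4, y_4) = (149·13231349 + 222·10·888030, 149·888030 + 10·13231349) = (3942897601, 264629960)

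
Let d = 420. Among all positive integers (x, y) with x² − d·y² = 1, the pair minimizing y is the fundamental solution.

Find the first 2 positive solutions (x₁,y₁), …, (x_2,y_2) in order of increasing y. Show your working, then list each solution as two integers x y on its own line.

[20; 2,40] for √420; ℓ=2 ⇒ convergent index 1
i=0: a=20 ⇒ p=20, q=1
i=1: a=2 ⇒ p=41, q=2
→ (41, 2).  Check: 41²=1681, 420·2²=1680, difference 1.
(x_2, y_2) = (41·41 + 420·2·2, 41·2 + 2·41) = (3361, 164)

41 2
3361 164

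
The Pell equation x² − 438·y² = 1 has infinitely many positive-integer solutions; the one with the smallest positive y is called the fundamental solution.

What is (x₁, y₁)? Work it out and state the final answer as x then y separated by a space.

293 14

d=438: √d = [20; 1,12,1,40] (ℓ=4, even), read p_3/q_3
step 0: (20, 1)  from 20·(1,0) + (0,1)
step 1: (21, 1)  from 1·(20,1) + (1,0)
step 2: (272, 13)  from 12·(21,1) + (20,1)
step 3: (293, 14)  from 1·(272,13) + (21,1)
(x₁, y₁) = (293, 14);  293² − 438·14² = 1 ✓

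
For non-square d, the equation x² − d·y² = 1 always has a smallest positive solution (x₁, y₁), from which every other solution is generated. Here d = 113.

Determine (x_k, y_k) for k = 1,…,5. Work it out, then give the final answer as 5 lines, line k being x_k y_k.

d=113: √d = [10; 1,1,1,2,2,1,1,1,20] (ℓ=9, odd), read p_17/q_17
i=0: a=10 ⇒ p=10, q=1
i=1: a=1 ⇒ p=11, q=1
i=2: a=1 ⇒ p=21, q=2
i=3: a=1 ⇒ p=32, q=3
i=4: a=2 ⇒ p=85, q=8
…
i=6: a=1 ⇒ p=287, q=27
…
i=8: a=1 ⇒ p=776, q=73
i=9: a=20 ⇒ p=16009, q=1506
i=10: a=1 ⇒ p=16785, q=1579
i=11: a=1 ⇒ p=32794, q=3085
i=12: a=1 ⇒ p=49579, q=4664
i=13: a=2 ⇒ p=131952, q=12413
i=14: a=2 ⇒ p=313483, q=29490
…
i=16: a=1 ⇒ p=758918, q=71393
i=17: a=1 ⇒ p=1204353, q=113296
→ (1204353, 113296).  Check: 1204353²=1450466148609, 113·113296²=1450466148608, difference 1.
(1204353+113296√113)^2 = 2900932297217 + 272896754976√113
(1204353+113296√113)^3 = 6987493029899166849 + 657328051091107760√113
(1204353+113296√113)^4 = 16830816386073401651890177 + 1583310020631184911403584√113
(1204353+113296√113)^5 = 40540488414026331506287881514113 + 3813728346553801555156190094544√113

1204353 113296
2900932297217 272896754976
6987493029899166849 657328051091107760
16830816386073401651890177 1583310020631184911403584
40540488414026331506287881514113 3813728346553801555156190094544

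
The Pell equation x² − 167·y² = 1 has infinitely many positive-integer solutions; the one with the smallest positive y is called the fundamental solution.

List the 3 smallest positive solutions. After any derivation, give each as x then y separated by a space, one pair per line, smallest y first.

168 13
56447 4368
18966024 1467635

d=167: √d = [12; 1,11,1,24] (ℓ=4, even), read p_3/q_3
k=0  a_k=12  p_k/q_k = 12/1
…
k=2  a_k=11  p_k/q_k = 155/12
k=3  a_k=1  p_k/q_k = 168/13
fundamental: x₁=168, y₁=13  (since 28224 − 167·169 = 1)
(x_2, y_2) = (168·168 + 167·13·13, 168·13 + 13·168) = (56447, 4368)
(x_3, y_3) = (168·56447 + 167·13·4368, 168·4368 + 13·56447) = (18966024, 1467635)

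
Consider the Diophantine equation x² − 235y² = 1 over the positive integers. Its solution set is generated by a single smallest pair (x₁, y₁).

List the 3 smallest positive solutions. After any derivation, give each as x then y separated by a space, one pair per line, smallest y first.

46 3
4231 276
389206 25389

√235 = [15; 3,30, …], period ℓ=2 (even) → k=1
step 0: (15, 1)  from 15·(1,0) + (0,1)
step 1: (46, 3)  from 3·(15,1) + (1,0)
fundamental: x₁=46, y₁=3  (since 2116 − 235·9 = 1)
(x_2, y_2) = (46·46 + 235·3·3, 46·3 + 3·46) = (4231, 276)
(x_3, y_3) = (46·4231 + 235·3·276, 46·276 + 3·4231) = (389206, 25389)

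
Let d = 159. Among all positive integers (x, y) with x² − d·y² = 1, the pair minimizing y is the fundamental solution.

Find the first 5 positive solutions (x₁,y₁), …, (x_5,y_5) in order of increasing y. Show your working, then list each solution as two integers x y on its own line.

1324 105
3505951 278040
9283756924 736249815
24583384828801 1949589232080
65096793742908124 5162511550298025

d=159: √d = [12; 1,1,1,1,3,1,1,1,1,24] (ℓ=10, even), read p_9/q_9
step 0: (12, 1)  from 12·(1,0) + (0,1)
step 1: (13, 1)  from 1·(12,1) + (1,0)
step 2: (25, 2)  from 1·(13,1) + (12,1)
step 3: (38, 3)  from 1·(25,2) + (13,1)
step 4: (63, 5)  from 1·(38,3) + (25,2)
…
step 6: (290, 23)  from 1·(227,18) + (63,5)
…
step 8: (807, 64)  from 1·(517,41) + (290,23)
step 9: (1324, 105)  from 1·(807,64) + (517,41)
(x₁, y₁) = (1324, 105);  1324² − 159·105² = 1 ✓
(x_2, y_2) = (1324·1324 + 159·105·105, 1324·105 + 105·1324) = (3505951, 278040)
(x_3, y_3) = (1324·3505951 + 159·105·278040, 1324·278040 + 105·3505951) = (9283756924, 736249815)
(x_4, y_4) = (1324·9283756924 + 159·105·736249815, 1324·736249815 + 105·9283756924) = (24583384828801, 1949589232080)
(x_5, y_5) = (1324·24583384828801 + 159·105·1949589232080, 1324·1949589232080 + 105·24583384828801) = (65096793742908124, 5162511550298025)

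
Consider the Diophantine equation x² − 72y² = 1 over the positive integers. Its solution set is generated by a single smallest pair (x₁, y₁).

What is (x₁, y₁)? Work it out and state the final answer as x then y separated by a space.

√72 → a₀=8, period (2,16); ℓ=2 even so k=1
a_0=8:  p_0=8·1+0=8,  q_0=8·0+1=1
a_1=2:  p_1=2·8+1=17,  q_1=2·1+0=2
(x₁, y₁) = (17, 2);  17² − 72·2² = 1 ✓

17 2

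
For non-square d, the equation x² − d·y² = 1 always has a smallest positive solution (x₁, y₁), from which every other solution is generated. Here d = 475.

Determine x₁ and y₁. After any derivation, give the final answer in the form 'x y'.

√475 = [21; 1,3,1,6,2,6,1,3,1,42, …], period ℓ=10 (even) → k=9
step 0: (21, 1)  from 21·(1,0) + (0,1)
…
step 2: (87, 4)  from 3·(22,1) + (21,1)
step 3: (109, 5)  from 1·(87,4) + (22,1)
step 4: (741, 34)  from 6·(109,5) + (87,4)
step 5: (1591, 73)  from 2·(741,34) + (109,5)
…
step 8: (45921, 2107)  from 3·(11878,545) + (10287,472)
step 9: (57799, 2652)  from 1·(45921,2107) + (11878,545)
→ (57799, 2652).  Check: 57799²=3340724401, 475·2652²=3340724400, difference 1.

57799 2652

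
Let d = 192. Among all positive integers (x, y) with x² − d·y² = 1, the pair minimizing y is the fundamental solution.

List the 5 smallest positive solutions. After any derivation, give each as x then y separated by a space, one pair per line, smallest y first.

[13; 1,5,1,26] for √192; ℓ=4 ⇒ convergent index 3
step 0: (13, 1)  from 13·(1,0) + (0,1)
step 1: (14, 1)  from 1·(13,1) + (1,0)
step 2: (83, 6)  from 5·(14,1) + (13,1)
step 3: (97, 7)  from 1·(83,6) + (14,1)
(x₁, y₁) = (97, 7);  97² − 192·7² = 1 ✓
(x_2, y_2) = (97·97 + 192·7·7, 97·7 + 7·97) = (18817, 1358)
(x_3, y_3) = (97·18817 + 192·7·1358, 97·1358 + 7·18817) = (3650401, 263445)
(x_4, y_4) = (97·3650401 + 192·7·263445, 97·263445 + 7·3650401) = (708158977, 51106972)
(x_5, y_5) = (97·708158977 + 192·7·51106972, 97·51106972 + 7·708158977) = (137379191137, 9914489123)

97 7
18817 1358
3650401 263445
708158977 51106972
137379191137 9914489123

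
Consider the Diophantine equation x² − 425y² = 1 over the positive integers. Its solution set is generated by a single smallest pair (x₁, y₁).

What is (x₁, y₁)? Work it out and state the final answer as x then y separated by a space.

√425 = [20; 1,1,1,1,1,1,40, …], period ℓ=7 (odd) → k=13
k=0  a_k=20  p_k/q_k = 20/1
k=1  a_k=1  p_k/q_k = 21/1
…
k=5  a_k=1  p_k/q_k = 165/8
…
k=8  a_k=1  p_k/q_k = 11153/541
…
k=10  a_k=1  p_k/q_k = 33191/1610
…
k=12  a_k=1  p_k/q_k = 88420/4289
k=13  a_k=1  p_k/q_k = 143649/6968
fundamental: x₁=143649, y₁=6968  (since 20635035201 − 425·48553024 = 1)

143649 6968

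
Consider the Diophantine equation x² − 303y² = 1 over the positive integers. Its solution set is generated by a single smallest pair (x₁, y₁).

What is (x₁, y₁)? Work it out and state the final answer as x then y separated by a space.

2524 145

√303 = [17; 2,2,5,2,2,34, …], period ℓ=6 (even) → k=5
k=0  a_k=17  p_k/q_k = 17/1
…
k=3  a_k=5  p_k/q_k = 470/27
k=4  a_k=2  p_k/q_k = 1027/59
k=5  a_k=2  p_k/q_k = 2524/145
fundamental: x₁=2524, y₁=145  (since 6370576 − 303·21025 = 1)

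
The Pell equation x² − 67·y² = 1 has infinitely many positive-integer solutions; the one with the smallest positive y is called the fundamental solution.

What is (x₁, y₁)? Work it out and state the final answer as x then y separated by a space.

48842 5967

d=67: √d = [8; 5,2,1,1,7,1,1,2,5,16] (ℓ=10, even), read p_9/q_9
i=0: a=8 ⇒ p=8, q=1
…
i=2: a=2 ⇒ p=90, q=11
…
i=4: a=1 ⇒ p=221, q=27
…
i=6: a=1 ⇒ p=1899, q=232
i=7: a=1 ⇒ p=3577, q=437
i=8: a=2 ⇒ p=9053, q=1106
i=9: a=5 ⇒ p=48842, q=5967
→ (48842, 5967).  Check: 48842²=2385540964, 67·5967²=2385540963, difference 1.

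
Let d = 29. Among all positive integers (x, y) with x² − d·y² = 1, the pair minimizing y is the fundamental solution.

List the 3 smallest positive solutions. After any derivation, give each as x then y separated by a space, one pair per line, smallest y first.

d=29: √d = [5; 2,1,1,2,10] (ℓ=5, odd), read p_9/q_9
a_0=5:  p_0=5·1+0=5,  q_0=5·0+1=1
a_1=2:  p_1=2·5+1=11,  q_1=2·1+0=2
…
a_7=1:  p_7=1·1524+727=2251,  q_7=1·283+135=418
a_8=1:  p_8=1·2251+1524=3775,  q_8=1·418+283=701
a_9=2:  p_9=2·3775+2251=9801,  q_9=2·701+418=1820
(x₁, y₁) = (9801, 1820);  9801² − 29·1820² = 1 ✓
(9801+1820√29)^2 = 192119201 + 35675640√29
(9801+1820√29)^3 = 3765920568201 + 699313893460√29

9801 1820
192119201 35675640
3765920568201 699313893460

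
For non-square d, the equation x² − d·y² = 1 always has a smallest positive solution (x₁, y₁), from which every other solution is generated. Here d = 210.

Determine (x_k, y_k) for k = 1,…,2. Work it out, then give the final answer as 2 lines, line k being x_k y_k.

29 2
1681 116

d=210: √d = [14; 2,28] (ℓ=2, even), read p_1/q_1
a_0=14:  p_0=14·1+0=14,  q_0=14·0+1=1
a_1=2:  p_1=2·14+1=29,  q_1=2·1+0=2
fundamental: x₁=29, y₁=2  (since 841 − 210·4 = 1)
(29+2√210)^2 = 1681 + 116√210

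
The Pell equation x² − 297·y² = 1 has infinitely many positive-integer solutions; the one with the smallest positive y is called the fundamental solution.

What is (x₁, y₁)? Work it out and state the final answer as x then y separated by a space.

48599 2820

[17; 4,3,1,1,2,1,1,3,4,34] for √297; ℓ=10 ⇒ convergent index 9
k=0  a_k=17  p_k/q_k = 17/1
k=1  a_k=4  p_k/q_k = 69/4
k=2  a_k=3  p_k/q_k = 224/13
…
k=4  a_k=1  p_k/q_k = 517/30
k=5  a_k=2  p_k/q_k = 1327/77
k=6  a_k=1  p_k/q_k = 1844/107
k=7  a_k=1  p_k/q_k = 3171/184
k=8  a_k=3  p_k/q_k = 11357/659
k=9  a_k=4  p_k/q_k = 48599/2820
fundamental: x₁=48599, y₁=2820  (since 2361862801 − 297·7952400 = 1)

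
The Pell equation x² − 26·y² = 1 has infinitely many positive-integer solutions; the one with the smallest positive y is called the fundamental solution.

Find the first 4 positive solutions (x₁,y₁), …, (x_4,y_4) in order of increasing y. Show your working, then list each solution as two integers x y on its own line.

51 10
5201 1020
530451 104030
54100801 10610040

√26 → a₀=5, period (10); ℓ=1 odd so k=1
step 0: (5, 1)  from 5·(1,0) + (0,1)
step 1: (51, 10)  from 10·(5,1) + (1,0)
(x₁, y₁) = (51, 10);  51² − 26·10² = 1 ✓
(51+10√26)^2 = 5201 + 1020√26
(51+10√26)^3 = 530451 + 104030√26
(51+10√26)^4 = 54100801 + 10610040√26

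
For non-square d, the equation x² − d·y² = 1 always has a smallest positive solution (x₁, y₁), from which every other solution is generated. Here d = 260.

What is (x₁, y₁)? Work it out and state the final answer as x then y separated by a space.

129 8

[16; 8,32] for √260; ℓ=2 ⇒ convergent index 1
a_0=16:  p_0=16·1+0=16,  q_0=16·0+1=1
a_1=8:  p_1=8·16+1=129,  q_1=8·1+0=8
→ (129, 8).  Check: 129²=16641, 260·8²=16640, difference 1.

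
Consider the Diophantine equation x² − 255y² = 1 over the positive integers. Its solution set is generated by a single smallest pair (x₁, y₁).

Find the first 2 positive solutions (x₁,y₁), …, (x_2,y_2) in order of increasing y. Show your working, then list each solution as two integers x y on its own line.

16 1
511 32

√255 = [15; 1,30, …], period ℓ=2 (even) → k=1
i=0: a=15 ⇒ p=15, q=1
i=1: a=1 ⇒ p=16, q=1
fundamental: x₁=16, y₁=1  (since 256 − 255·1 = 1)
(16+1√255)^2 = 511 + 32√255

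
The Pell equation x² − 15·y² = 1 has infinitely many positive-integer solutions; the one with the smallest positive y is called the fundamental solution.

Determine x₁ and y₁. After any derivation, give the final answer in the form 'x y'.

4 1

√15 = [3; 1,6, …], period ℓ=2 (even) → k=1
step 0: (3, 1)  from 3·(1,0) + (0,1)
step 1: (4, 1)  from 1·(3,1) + (1,0)
→ (4, 1).  Check: 4²=16, 15·1²=15, difference 1.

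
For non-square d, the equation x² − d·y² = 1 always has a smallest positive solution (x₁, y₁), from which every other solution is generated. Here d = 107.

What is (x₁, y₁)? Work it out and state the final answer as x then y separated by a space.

962 93

√107 = [10; 2,1,9,1,2,20, …], period ℓ=6 (even) → k=5
a_0=10:  p_0=10·1+0=10,  q_0=10·0+1=1
…
a_2=1:  p_2=1·21+10=31,  q_2=1·2+1=3
…
a_4=1:  p_4=1·300+31=331,  q_4=1·29+3=32
a_5=2:  p_5=2·331+300=962,  q_5=2·32+29=93
→ (962, 93).  Check: 962²=925444, 107·93²=925443, difference 1.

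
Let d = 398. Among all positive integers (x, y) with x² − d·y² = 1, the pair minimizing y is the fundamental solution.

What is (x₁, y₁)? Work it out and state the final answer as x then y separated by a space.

√398 = [19; 1,18,1,38, …], period ℓ=4 (even) → k=3
k=0  a_k=19  p_k/q_k = 19/1
…
k=2  a_k=18  p_k/q_k = 379/19
k=3  a_k=1  p_k/q_k = 399/20
(x₁, y₁) = (399, 20);  399² − 398·20² = 1 ✓

399 20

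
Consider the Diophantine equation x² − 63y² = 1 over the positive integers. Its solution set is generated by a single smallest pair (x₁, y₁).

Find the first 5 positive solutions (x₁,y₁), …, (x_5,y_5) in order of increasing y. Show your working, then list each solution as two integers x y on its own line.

√63 → a₀=7, period (1,14); ℓ=2 even so k=1
k=0  a_k=7  p_k/q_k = 7/1
k=1  a_k=1  p_k/q_k = 8/1
(x₁, y₁) = (8, 1);  8² − 63·1² = 1 ✓
n=2: (8,1)∘(8,1) = (8·8+63·1·1, 8·1+1·8) = (127,16)
n=3: (127,16)∘(8,1) = (8·127+63·1·16, 8·16+1·127) = (2024,255)
n=4: (2024,255)∘(8,1) = (8·2024+63·1·255, 8·255+1·2024) = (32257,4064)
n=5: (32257,4064)∘(8,1) = (8·32257+63·1·4064, 8·4064+1·32257) = (514088,64769)

8 1
127 16
2024 255
32257 4064
514088 64769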